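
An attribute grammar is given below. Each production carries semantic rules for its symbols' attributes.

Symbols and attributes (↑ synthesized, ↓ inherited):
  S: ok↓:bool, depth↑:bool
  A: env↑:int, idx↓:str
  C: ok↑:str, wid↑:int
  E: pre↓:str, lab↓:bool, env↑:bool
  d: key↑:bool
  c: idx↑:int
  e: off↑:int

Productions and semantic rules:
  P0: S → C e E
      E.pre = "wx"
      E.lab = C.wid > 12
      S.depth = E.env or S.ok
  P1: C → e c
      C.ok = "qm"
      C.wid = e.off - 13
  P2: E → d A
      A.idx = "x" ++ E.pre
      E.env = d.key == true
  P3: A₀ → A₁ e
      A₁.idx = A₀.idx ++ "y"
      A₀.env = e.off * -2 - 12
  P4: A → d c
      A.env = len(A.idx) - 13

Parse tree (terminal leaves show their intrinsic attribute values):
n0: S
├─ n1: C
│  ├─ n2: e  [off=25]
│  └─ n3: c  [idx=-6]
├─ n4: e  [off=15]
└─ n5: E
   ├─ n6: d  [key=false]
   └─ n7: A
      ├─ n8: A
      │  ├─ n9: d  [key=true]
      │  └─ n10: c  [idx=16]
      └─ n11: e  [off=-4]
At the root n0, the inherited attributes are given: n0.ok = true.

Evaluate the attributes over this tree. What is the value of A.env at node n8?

1. n0.ok = true  [given at root]
2. n2.off = 25  [terminal]
3. n3.idx = -6  [terminal]
4. n1.ok = "qm"  ["qm"]
5. n1.wid = 12  [e.off - 13]
6. n4.off = 15  [terminal]
7. n5.pre = "wx"  ["wx"]
8. n5.lab = false  [C.wid > 12]
9. n6.key = false  [terminal]
10. n7.idx = "xwx"  ["x" ++ E.pre]
11. n8.idx = "xwxy"  [A₀.idx ++ "y"]
12. n9.key = true  [terminal]
13. n10.idx = 16  [terminal]
14. n8.env = -9  [len(A.idx) - 13]
15. n11.off = -4  [terminal]
16. n7.env = -4  [e.off * -2 - 12]
17. n5.env = false  [d.key == true]
18. n0.depth = true  [E.env or S.ok]

-9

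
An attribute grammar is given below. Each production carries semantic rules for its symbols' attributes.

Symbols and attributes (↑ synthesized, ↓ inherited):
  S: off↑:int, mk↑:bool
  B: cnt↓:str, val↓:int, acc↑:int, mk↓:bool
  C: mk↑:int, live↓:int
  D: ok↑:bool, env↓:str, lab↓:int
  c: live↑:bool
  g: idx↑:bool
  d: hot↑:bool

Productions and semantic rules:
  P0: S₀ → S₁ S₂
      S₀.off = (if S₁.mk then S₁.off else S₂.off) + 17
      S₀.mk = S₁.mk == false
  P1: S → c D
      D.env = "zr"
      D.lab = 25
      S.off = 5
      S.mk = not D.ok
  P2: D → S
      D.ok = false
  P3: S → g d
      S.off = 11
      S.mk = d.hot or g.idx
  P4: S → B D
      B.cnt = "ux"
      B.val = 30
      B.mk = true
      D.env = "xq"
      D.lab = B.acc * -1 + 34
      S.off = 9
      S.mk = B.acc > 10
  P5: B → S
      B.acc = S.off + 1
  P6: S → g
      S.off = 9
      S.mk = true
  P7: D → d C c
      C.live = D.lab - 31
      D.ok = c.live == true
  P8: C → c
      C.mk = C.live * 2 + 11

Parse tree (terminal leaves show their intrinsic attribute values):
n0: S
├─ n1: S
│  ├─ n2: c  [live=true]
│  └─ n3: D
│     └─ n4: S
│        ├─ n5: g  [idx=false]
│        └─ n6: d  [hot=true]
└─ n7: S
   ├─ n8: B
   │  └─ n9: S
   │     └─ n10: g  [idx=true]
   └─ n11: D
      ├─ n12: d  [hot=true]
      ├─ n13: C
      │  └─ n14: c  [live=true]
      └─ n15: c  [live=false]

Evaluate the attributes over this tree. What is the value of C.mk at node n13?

-3

1. n2.live = true  [terminal]
2. n3.env = "zr"  ["zr"]
3. n3.lab = 25  [25]
4. n5.idx = false  [terminal]
5. n6.hot = true  [terminal]
6. n4.off = 11  [11]
7. n4.mk = true  [d.hot or g.idx]
8. n3.ok = false  [false]
9. n1.off = 5  [5]
10. n1.mk = true  [not D.ok]
11. n8.cnt = "ux"  ["ux"]
12. n8.val = 30  [30]
13. n8.mk = true  [true]
14. n10.idx = true  [terminal]
15. n9.off = 9  [9]
16. n9.mk = true  [true]
17. n8.acc = 10  [S.off + 1]
18. n11.env = "xq"  ["xq"]
19. n11.lab = 24  [B.acc * -1 + 34]
20. n12.hot = true  [terminal]
21. n13.live = -7  [D.lab - 31]
22. n14.live = true  [terminal]
23. n13.mk = -3  [C.live * 2 + 11]
24. n15.live = false  [terminal]
25. n11.ok = false  [c.live == true]
26. n7.off = 9  [9]
27. n7.mk = false  [B.acc > 10]
28. n0.off = 22  [(if S₁.mk then S₁.off else S₂.off) + 17]
29. n0.mk = false  [S₁.mk == false]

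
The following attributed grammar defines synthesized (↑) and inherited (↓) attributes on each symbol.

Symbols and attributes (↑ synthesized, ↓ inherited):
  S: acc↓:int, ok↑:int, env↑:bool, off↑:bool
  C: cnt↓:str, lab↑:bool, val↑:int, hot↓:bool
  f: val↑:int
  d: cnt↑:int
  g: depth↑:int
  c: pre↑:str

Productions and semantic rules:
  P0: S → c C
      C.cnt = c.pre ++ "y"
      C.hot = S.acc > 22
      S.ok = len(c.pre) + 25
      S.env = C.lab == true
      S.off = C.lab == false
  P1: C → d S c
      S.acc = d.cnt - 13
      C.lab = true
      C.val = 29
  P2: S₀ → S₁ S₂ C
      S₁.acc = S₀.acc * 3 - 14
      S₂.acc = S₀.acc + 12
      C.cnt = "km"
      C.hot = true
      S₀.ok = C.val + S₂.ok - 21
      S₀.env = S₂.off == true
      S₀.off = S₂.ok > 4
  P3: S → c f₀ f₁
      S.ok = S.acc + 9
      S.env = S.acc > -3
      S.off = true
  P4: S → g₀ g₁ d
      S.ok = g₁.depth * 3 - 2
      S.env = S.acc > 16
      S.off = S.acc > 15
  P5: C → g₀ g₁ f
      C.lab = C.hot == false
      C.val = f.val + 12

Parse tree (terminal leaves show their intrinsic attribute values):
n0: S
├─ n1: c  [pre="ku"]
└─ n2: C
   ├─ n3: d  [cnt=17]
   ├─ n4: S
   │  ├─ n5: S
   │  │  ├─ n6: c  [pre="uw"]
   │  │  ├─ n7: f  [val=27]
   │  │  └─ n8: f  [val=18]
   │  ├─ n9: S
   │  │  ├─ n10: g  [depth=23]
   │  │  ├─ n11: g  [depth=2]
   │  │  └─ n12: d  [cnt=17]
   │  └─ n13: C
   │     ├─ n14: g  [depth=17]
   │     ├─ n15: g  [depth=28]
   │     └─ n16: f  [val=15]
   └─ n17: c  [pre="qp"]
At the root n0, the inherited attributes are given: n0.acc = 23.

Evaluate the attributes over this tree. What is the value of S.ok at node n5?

1. n0.acc = 23  [given at root]
2. n1.pre = "ku"  [terminal]
3. n2.cnt = "kuy"  [c.pre ++ "y"]
4. n2.hot = true  [S.acc > 22]
5. n3.cnt = 17  [terminal]
6. n4.acc = 4  [d.cnt - 13]
7. n5.acc = -2  [S₀.acc * 3 - 14]
8. n6.pre = "uw"  [terminal]
9. n7.val = 27  [terminal]
10. n8.val = 18  [terminal]
11. n5.ok = 7  [S.acc + 9]
12. n5.env = true  [S.acc > -3]
13. n5.off = true  [true]
14. n9.acc = 16  [S₀.acc + 12]
15. n10.depth = 23  [terminal]
16. n11.depth = 2  [terminal]
17. n12.cnt = 17  [terminal]
18. n9.ok = 4  [g₁.depth * 3 - 2]
19. n9.env = false  [S.acc > 16]
20. n9.off = true  [S.acc > 15]
21. n13.cnt = "km"  ["km"]
22. n13.hot = true  [true]
23. n14.depth = 17  [terminal]
24. n15.depth = 28  [terminal]
25. n16.val = 15  [terminal]
26. n13.lab = false  [C.hot == false]
27. n13.val = 27  [f.val + 12]
28. n4.ok = 10  [C.val + S₂.ok - 21]
29. n4.env = true  [S₂.off == true]
30. n4.off = false  [S₂.ok > 4]
31. n17.pre = "qp"  [terminal]
32. n2.lab = true  [true]
33. n2.val = 29  [29]
34. n0.ok = 27  [len(c.pre) + 25]
35. n0.env = true  [C.lab == true]
36. n0.off = false  [C.lab == false]

7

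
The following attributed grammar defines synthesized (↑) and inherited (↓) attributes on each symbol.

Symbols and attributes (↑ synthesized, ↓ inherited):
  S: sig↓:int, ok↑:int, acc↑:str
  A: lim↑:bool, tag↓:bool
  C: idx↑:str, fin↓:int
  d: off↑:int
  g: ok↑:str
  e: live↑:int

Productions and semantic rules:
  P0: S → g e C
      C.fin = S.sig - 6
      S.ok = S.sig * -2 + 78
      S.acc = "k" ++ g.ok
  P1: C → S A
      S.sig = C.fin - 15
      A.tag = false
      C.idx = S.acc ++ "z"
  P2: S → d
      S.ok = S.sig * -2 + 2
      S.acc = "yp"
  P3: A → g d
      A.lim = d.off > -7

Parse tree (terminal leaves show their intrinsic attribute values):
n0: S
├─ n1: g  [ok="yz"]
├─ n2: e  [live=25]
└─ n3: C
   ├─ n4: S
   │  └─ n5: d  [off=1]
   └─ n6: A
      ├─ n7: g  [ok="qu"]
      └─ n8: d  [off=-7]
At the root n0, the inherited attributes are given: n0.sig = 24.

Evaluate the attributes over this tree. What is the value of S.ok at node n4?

1. n0.sig = 24  [given at root]
2. n1.ok = "yz"  [terminal]
3. n2.live = 25  [terminal]
4. n3.fin = 18  [S.sig - 6]
5. n4.sig = 3  [C.fin - 15]
6. n5.off = 1  [terminal]
7. n4.ok = -4  [S.sig * -2 + 2]
8. n4.acc = "yp"  ["yp"]
9. n6.tag = false  [false]
10. n7.ok = "qu"  [terminal]
11. n8.off = -7  [terminal]
12. n6.lim = false  [d.off > -7]
13. n3.idx = "ypz"  [S.acc ++ "z"]
14. n0.ok = 30  [S.sig * -2 + 78]
15. n0.acc = "kyz"  ["k" ++ g.ok]

-4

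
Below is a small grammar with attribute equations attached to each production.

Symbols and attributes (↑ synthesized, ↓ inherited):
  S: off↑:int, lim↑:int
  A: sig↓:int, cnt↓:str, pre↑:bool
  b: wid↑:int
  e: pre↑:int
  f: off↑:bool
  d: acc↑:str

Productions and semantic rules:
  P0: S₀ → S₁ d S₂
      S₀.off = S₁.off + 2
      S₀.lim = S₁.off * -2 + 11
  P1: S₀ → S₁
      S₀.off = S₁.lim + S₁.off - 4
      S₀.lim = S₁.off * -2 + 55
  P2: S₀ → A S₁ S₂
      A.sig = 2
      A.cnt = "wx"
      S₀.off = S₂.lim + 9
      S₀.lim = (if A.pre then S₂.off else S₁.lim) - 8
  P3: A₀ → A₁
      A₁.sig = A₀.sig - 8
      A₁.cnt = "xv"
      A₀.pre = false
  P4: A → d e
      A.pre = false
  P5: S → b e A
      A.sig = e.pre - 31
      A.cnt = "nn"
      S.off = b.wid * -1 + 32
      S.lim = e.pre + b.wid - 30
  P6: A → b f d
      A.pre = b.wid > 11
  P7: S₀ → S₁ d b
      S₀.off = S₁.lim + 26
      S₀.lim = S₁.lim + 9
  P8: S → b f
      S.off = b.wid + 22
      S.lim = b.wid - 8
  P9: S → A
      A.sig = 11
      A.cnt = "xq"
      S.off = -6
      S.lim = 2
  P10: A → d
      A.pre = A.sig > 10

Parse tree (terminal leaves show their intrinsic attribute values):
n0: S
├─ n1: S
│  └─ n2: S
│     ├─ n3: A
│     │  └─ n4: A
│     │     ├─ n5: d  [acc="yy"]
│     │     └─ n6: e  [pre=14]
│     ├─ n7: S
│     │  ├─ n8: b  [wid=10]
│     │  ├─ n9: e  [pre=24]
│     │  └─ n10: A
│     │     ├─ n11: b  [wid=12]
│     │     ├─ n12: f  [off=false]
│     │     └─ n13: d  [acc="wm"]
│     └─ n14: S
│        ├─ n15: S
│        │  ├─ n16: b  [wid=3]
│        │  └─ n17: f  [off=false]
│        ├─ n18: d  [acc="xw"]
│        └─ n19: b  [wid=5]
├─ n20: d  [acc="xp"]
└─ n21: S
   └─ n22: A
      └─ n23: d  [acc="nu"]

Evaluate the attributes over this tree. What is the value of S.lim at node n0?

1

1. n3.sig = 2  [2]
2. n3.cnt = "wx"  ["wx"]
3. n4.sig = -6  [A₀.sig - 8]
4. n4.cnt = "xv"  ["xv"]
5. n5.acc = "yy"  [terminal]
6. n6.pre = 14  [terminal]
7. n4.pre = false  [false]
8. n3.pre = false  [false]
9. n8.wid = 10  [terminal]
10. n9.pre = 24  [terminal]
11. n10.sig = -7  [e.pre - 31]
12. n10.cnt = "nn"  ["nn"]
13. n11.wid = 12  [terminal]
14. n12.off = false  [terminal]
15. n13.acc = "wm"  [terminal]
16. n10.pre = true  [b.wid > 11]
17. n7.off = 22  [b.wid * -1 + 32]
18. n7.lim = 4  [e.pre + b.wid - 30]
19. n16.wid = 3  [terminal]
20. n17.off = false  [terminal]
21. n15.off = 25  [b.wid + 22]
22. n15.lim = -5  [b.wid - 8]
23. n18.acc = "xw"  [terminal]
24. n19.wid = 5  [terminal]
25. n14.off = 21  [S₁.lim + 26]
26. n14.lim = 4  [S₁.lim + 9]
27. n2.off = 13  [S₂.lim + 9]
28. n2.lim = -4  [(if A.pre then S₂.off else S₁.lim) - 8]
29. n1.off = 5  [S₁.lim + S₁.off - 4]
30. n1.lim = 29  [S₁.off * -2 + 55]
31. n20.acc = "xp"  [terminal]
32. n22.sig = 11  [11]
33. n22.cnt = "xq"  ["xq"]
34. n23.acc = "nu"  [terminal]
35. n22.pre = true  [A.sig > 10]
36. n21.off = -6  [-6]
37. n21.lim = 2  [2]
38. n0.off = 7  [S₁.off + 2]
39. n0.lim = 1  [S₁.off * -2 + 11]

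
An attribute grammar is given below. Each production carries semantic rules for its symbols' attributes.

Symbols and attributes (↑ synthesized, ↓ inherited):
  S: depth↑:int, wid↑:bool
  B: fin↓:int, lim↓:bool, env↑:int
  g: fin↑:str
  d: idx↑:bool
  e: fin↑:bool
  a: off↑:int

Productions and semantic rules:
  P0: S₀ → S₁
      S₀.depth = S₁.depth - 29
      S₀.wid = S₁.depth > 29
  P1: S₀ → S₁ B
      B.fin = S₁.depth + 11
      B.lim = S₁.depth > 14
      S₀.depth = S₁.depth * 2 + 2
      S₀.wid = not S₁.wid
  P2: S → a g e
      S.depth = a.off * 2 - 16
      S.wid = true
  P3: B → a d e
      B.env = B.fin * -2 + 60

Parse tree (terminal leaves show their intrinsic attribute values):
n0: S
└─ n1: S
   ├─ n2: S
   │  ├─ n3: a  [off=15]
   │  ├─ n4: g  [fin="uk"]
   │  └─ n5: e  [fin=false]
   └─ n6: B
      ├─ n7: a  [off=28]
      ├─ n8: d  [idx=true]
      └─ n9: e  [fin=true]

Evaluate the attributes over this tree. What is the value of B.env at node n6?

10

1. n3.off = 15  [terminal]
2. n4.fin = "uk"  [terminal]
3. n5.fin = false  [terminal]
4. n2.depth = 14  [a.off * 2 - 16]
5. n2.wid = true  [true]
6. n6.fin = 25  [S₁.depth + 11]
7. n6.lim = false  [S₁.depth > 14]
8. n7.off = 28  [terminal]
9. n8.idx = true  [terminal]
10. n9.fin = true  [terminal]
11. n6.env = 10  [B.fin * -2 + 60]
12. n1.depth = 30  [S₁.depth * 2 + 2]
13. n1.wid = false  [not S₁.wid]
14. n0.depth = 1  [S₁.depth - 29]
15. n0.wid = true  [S₁.depth > 29]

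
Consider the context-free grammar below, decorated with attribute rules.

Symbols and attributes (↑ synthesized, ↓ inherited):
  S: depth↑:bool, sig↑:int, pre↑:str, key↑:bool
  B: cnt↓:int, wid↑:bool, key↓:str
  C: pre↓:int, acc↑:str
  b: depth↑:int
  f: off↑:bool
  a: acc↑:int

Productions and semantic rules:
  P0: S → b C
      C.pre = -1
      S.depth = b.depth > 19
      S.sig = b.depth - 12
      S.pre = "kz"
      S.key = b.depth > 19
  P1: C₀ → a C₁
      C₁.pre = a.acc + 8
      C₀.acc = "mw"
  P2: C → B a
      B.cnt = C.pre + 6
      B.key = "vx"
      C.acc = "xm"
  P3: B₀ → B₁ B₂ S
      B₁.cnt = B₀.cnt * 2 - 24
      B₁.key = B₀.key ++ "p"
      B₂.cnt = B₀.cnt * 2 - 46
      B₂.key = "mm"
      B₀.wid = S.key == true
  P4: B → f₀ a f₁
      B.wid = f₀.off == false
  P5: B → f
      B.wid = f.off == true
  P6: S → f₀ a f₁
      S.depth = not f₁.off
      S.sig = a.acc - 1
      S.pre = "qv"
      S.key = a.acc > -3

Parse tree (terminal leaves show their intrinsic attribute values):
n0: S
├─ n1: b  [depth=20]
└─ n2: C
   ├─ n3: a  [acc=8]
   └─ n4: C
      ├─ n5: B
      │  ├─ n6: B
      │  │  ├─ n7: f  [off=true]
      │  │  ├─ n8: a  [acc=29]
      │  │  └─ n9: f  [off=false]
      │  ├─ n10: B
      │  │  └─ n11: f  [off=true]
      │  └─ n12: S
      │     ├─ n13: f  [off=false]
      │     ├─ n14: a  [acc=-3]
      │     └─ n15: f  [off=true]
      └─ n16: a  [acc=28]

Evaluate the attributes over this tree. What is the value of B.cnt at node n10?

-2

1. n1.depth = 20  [terminal]
2. n2.pre = -1  [-1]
3. n3.acc = 8  [terminal]
4. n4.pre = 16  [a.acc + 8]
5. n5.cnt = 22  [C.pre + 6]
6. n5.key = "vx"  ["vx"]
7. n6.cnt = 20  [B₀.cnt * 2 - 24]
8. n6.key = "vxp"  [B₀.key ++ "p"]
9. n7.off = true  [terminal]
10. n8.acc = 29  [terminal]
11. n9.off = false  [terminal]
12. n6.wid = false  [f₀.off == false]
13. n10.cnt = -2  [B₀.cnt * 2 - 46]
14. n10.key = "mm"  ["mm"]
15. n11.off = true  [terminal]
16. n10.wid = true  [f.off == true]
17. n13.off = false  [terminal]
18. n14.acc = -3  [terminal]
19. n15.off = true  [terminal]
20. n12.depth = false  [not f₁.off]
21. n12.sig = -4  [a.acc - 1]
22. n12.pre = "qv"  ["qv"]
23. n12.key = false  [a.acc > -3]
24. n5.wid = false  [S.key == true]
25. n16.acc = 28  [terminal]
26. n4.acc = "xm"  ["xm"]
27. n2.acc = "mw"  ["mw"]
28. n0.depth = true  [b.depth > 19]
29. n0.sig = 8  [b.depth - 12]
30. n0.pre = "kz"  ["kz"]
31. n0.key = true  [b.depth > 19]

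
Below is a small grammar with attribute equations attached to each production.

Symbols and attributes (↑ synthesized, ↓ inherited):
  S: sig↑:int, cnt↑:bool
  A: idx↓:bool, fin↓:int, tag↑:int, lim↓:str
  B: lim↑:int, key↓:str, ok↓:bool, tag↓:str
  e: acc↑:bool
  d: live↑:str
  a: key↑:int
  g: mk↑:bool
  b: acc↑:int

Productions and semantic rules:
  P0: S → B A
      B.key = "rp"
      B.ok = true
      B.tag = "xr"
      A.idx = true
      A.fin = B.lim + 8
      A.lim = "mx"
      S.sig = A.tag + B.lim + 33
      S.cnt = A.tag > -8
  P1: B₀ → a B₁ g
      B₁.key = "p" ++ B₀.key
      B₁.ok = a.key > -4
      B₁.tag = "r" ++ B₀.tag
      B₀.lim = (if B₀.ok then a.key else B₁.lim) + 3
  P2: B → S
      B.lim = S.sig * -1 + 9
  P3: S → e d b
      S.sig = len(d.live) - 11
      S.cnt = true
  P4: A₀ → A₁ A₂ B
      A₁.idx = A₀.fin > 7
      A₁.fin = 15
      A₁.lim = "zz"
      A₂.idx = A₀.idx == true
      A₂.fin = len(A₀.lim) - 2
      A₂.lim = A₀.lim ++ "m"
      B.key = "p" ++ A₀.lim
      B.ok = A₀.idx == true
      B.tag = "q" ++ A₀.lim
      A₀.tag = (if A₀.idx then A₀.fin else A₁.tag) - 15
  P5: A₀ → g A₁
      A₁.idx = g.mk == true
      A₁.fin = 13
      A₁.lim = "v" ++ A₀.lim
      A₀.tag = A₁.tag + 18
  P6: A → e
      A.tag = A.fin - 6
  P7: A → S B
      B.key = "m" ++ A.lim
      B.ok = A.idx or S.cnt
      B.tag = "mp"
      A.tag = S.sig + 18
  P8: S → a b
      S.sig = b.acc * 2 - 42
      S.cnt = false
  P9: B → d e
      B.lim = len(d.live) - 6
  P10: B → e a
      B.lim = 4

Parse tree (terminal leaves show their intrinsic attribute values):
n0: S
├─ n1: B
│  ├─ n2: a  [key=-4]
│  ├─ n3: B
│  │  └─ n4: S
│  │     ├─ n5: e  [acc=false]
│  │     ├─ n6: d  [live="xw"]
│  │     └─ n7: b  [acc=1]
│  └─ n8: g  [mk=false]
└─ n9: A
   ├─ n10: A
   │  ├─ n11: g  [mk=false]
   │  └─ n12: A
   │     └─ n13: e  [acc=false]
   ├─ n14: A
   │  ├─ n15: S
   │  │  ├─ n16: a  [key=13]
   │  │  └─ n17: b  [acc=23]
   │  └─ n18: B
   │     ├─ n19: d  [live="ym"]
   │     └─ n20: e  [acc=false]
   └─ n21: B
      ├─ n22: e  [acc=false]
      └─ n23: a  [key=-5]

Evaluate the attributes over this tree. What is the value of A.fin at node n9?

7

1. n1.key = "rp"  ["rp"]
2. n1.ok = true  [true]
3. n1.tag = "xr"  ["xr"]
4. n2.key = -4  [terminal]
5. n3.key = "prp"  ["p" ++ B₀.key]
6. n3.ok = false  [a.key > -4]
7. n3.tag = "rxr"  ["r" ++ B₀.tag]
8. n5.acc = false  [terminal]
9. n6.live = "xw"  [terminal]
10. n7.acc = 1  [terminal]
11. n4.sig = -9  [len(d.live) - 11]
12. n4.cnt = true  [true]
13. n3.lim = 18  [S.sig * -1 + 9]
14. n8.mk = false  [terminal]
15. n1.lim = -1  [(if B₀.ok then a.key else B₁.lim) + 3]
16. n9.idx = true  [true]
17. n9.fin = 7  [B.lim + 8]
18. n9.lim = "mx"  ["mx"]
19. n10.idx = false  [A₀.fin > 7]
20. n10.fin = 15  [15]
21. n10.lim = "zz"  ["zz"]
22. n11.mk = false  [terminal]
23. n12.idx = false  [g.mk == true]
24. n12.fin = 13  [13]
25. n12.lim = "vzz"  ["v" ++ A₀.lim]
26. n13.acc = false  [terminal]
27. n12.tag = 7  [A.fin - 6]
28. n10.tag = 25  [A₁.tag + 18]
29. n14.idx = true  [A₀.idx == true]
30. n14.fin = 0  [len(A₀.lim) - 2]
31. n14.lim = "mxm"  [A₀.lim ++ "m"]
32. n16.key = 13  [terminal]
33. n17.acc = 23  [terminal]
34. n15.sig = 4  [b.acc * 2 - 42]
35. n15.cnt = false  [false]
36. n18.key = "mmxm"  ["m" ++ A.lim]
37. n18.ok = true  [A.idx or S.cnt]
38. n18.tag = "mp"  ["mp"]
39. n19.live = "ym"  [terminal]
40. n20.acc = false  [terminal]
41. n18.lim = -4  [len(d.live) - 6]
42. n14.tag = 22  [S.sig + 18]
43. n21.key = "pmx"  ["p" ++ A₀.lim]
44. n21.ok = true  [A₀.idx == true]
45. n21.tag = "qmx"  ["q" ++ A₀.lim]
46. n22.acc = false  [terminal]
47. n23.key = -5  [terminal]
48. n21.lim = 4  [4]
49. n9.tag = -8  [(if A₀.idx then A₀.fin else A₁.tag) - 15]
50. n0.sig = 24  [A.tag + B.lim + 33]
51. n0.cnt = false  [A.tag > -8]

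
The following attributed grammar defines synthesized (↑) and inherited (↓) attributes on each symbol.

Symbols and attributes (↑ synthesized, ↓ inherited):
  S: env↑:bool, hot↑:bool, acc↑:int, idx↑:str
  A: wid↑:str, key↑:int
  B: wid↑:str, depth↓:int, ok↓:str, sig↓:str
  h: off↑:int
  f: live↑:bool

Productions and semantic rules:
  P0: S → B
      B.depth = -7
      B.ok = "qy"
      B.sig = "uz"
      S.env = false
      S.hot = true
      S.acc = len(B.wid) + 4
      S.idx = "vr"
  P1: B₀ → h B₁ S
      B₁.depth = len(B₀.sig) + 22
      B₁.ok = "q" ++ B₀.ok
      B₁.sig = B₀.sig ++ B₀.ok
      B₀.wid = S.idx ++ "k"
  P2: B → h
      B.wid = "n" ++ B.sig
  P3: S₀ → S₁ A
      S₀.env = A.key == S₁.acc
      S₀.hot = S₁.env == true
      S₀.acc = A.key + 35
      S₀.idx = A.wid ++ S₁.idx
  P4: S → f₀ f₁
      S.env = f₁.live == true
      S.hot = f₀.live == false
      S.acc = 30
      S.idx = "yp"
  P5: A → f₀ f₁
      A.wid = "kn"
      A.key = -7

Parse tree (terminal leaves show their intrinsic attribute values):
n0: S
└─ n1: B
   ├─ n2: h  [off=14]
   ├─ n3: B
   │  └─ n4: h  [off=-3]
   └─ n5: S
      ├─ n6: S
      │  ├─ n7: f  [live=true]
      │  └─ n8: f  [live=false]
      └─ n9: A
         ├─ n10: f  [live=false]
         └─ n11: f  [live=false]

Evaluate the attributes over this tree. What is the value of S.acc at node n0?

9

1. n1.depth = -7  [-7]
2. n1.ok = "qy"  ["qy"]
3. n1.sig = "uz"  ["uz"]
4. n2.off = 14  [terminal]
5. n3.depth = 24  [len(B₀.sig) + 22]
6. n3.ok = "qqy"  ["q" ++ B₀.ok]
7. n3.sig = "uzqy"  [B₀.sig ++ B₀.ok]
8. n4.off = -3  [terminal]
9. n3.wid = "nuzqy"  ["n" ++ B.sig]
10. n7.live = true  [terminal]
11. n8.live = false  [terminal]
12. n6.env = false  [f₁.live == true]
13. n6.hot = false  [f₀.live == false]
14. n6.acc = 30  [30]
15. n6.idx = "yp"  ["yp"]
16. n10.live = false  [terminal]
17. n11.live = false  [terminal]
18. n9.wid = "kn"  ["kn"]
19. n9.key = -7  [-7]
20. n5.env = false  [A.key == S₁.acc]
21. n5.hot = false  [S₁.env == true]
22. n5.acc = 28  [A.key + 35]
23. n5.idx = "knyp"  [A.wid ++ S₁.idx]
24. n1.wid = "knypk"  [S.idx ++ "k"]
25. n0.env = false  [false]
26. n0.hot = true  [true]
27. n0.acc = 9  [len(B.wid) + 4]
28. n0.idx = "vr"  ["vr"]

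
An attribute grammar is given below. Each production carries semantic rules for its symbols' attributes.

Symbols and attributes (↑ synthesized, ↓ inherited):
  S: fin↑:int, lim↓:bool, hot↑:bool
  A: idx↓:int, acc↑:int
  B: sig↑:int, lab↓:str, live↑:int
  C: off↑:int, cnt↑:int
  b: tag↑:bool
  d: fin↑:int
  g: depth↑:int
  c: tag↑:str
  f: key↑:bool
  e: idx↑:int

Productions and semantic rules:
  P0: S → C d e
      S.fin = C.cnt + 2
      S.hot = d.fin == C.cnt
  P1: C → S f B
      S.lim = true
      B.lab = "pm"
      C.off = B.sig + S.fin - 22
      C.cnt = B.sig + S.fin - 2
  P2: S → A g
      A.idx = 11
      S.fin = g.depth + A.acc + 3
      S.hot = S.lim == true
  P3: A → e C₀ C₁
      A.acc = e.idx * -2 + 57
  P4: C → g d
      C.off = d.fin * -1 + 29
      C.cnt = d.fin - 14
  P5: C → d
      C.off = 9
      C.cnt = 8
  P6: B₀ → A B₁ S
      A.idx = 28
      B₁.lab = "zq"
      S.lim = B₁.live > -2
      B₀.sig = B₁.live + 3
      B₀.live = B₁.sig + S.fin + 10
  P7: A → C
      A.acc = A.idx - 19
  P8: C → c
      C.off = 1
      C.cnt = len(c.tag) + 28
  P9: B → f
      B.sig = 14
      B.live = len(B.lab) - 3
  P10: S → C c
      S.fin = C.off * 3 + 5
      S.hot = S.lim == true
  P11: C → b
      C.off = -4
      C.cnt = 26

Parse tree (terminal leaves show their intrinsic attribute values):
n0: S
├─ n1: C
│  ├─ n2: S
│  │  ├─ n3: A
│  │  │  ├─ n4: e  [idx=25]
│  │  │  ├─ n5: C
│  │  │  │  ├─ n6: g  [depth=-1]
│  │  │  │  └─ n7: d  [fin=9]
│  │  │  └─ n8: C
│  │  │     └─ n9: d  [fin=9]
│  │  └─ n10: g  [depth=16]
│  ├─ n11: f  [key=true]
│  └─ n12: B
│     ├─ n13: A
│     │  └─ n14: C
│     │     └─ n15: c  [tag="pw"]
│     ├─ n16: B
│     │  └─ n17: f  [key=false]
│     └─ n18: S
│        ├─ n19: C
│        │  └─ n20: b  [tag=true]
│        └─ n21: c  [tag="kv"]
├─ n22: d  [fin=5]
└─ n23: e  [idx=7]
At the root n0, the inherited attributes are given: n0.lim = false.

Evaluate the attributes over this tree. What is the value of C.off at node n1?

6

1. n0.lim = false  [given at root]
2. n2.lim = true  [true]
3. n3.idx = 11  [11]
4. n4.idx = 25  [terminal]
5. n6.depth = -1  [terminal]
6. n7.fin = 9  [terminal]
7. n5.off = 20  [d.fin * -1 + 29]
8. n5.cnt = -5  [d.fin - 14]
9. n9.fin = 9  [terminal]
10. n8.off = 9  [9]
11. n8.cnt = 8  [8]
12. n3.acc = 7  [e.idx * -2 + 57]
13. n10.depth = 16  [terminal]
14. n2.fin = 26  [g.depth + A.acc + 3]
15. n2.hot = true  [S.lim == true]
16. n11.key = true  [terminal]
17. n12.lab = "pm"  ["pm"]
18. n13.idx = 28  [28]
19. n15.tag = "pw"  [terminal]
20. n14.off = 1  [1]
21. n14.cnt = 30  [len(c.tag) + 28]
22. n13.acc = 9  [A.idx - 19]
23. n16.lab = "zq"  ["zq"]
24. n17.key = false  [terminal]
25. n16.sig = 14  [14]
26. n16.live = -1  [len(B.lab) - 3]
27. n18.lim = true  [B₁.live > -2]
28. n20.tag = true  [terminal]
29. n19.off = -4  [-4]
30. n19.cnt = 26  [26]
31. n21.tag = "kv"  [terminal]
32. n18.fin = -7  [C.off * 3 + 5]
33. n18.hot = true  [S.lim == true]
34. n12.sig = 2  [B₁.live + 3]
35. n12.live = 17  [B₁.sig + S.fin + 10]
36. n1.off = 6  [B.sig + S.fin - 22]
37. n1.cnt = 26  [B.sig + S.fin - 2]
38. n22.fin = 5  [terminal]
39. n23.idx = 7  [terminal]
40. n0.fin = 28  [C.cnt + 2]
41. n0.hot = false  [d.fin == C.cnt]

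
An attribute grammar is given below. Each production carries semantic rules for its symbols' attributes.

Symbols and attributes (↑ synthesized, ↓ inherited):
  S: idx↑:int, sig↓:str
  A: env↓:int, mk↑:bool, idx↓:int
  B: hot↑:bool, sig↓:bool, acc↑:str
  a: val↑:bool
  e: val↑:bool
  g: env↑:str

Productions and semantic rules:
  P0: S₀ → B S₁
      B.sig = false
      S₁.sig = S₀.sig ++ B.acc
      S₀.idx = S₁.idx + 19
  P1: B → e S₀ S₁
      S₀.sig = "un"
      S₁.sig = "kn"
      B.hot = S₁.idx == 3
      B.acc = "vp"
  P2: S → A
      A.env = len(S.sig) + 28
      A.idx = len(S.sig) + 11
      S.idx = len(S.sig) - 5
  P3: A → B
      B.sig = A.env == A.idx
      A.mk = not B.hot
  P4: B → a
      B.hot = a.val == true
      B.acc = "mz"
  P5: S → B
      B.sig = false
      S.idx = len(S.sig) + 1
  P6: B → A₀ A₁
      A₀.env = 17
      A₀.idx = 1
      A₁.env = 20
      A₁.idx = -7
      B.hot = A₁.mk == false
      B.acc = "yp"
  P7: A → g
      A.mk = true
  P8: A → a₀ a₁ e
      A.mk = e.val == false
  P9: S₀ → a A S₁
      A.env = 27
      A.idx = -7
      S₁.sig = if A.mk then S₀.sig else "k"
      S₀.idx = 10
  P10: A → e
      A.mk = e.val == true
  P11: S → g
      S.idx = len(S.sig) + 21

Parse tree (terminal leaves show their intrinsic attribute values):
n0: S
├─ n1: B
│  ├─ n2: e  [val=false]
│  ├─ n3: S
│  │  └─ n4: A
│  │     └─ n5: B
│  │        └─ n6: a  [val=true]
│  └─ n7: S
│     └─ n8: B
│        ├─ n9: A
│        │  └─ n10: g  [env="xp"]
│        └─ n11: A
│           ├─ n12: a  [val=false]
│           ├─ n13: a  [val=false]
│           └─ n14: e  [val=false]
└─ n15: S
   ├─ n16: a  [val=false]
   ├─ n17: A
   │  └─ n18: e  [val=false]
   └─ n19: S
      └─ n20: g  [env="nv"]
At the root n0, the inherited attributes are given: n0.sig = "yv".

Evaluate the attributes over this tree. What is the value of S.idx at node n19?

22

1. n0.sig = "yv"  [given at root]
2. n1.sig = false  [false]
3. n2.val = false  [terminal]
4. n3.sig = "un"  ["un"]
5. n4.env = 30  [len(S.sig) + 28]
6. n4.idx = 13  [len(S.sig) + 11]
7. n5.sig = false  [A.env == A.idx]
8. n6.val = true  [terminal]
9. n5.hot = true  [a.val == true]
10. n5.acc = "mz"  ["mz"]
11. n4.mk = false  [not B.hot]
12. n3.idx = -3  [len(S.sig) - 5]
13. n7.sig = "kn"  ["kn"]
14. n8.sig = false  [false]
15. n9.env = 17  [17]
16. n9.idx = 1  [1]
17. n10.env = "xp"  [terminal]
18. n9.mk = true  [true]
19. n11.env = 20  [20]
20. n11.idx = -7  [-7]
21. n12.val = false  [terminal]
22. n13.val = false  [terminal]
23. n14.val = false  [terminal]
24. n11.mk = true  [e.val == false]
25. n8.hot = false  [A₁.mk == false]
26. n8.acc = "yp"  ["yp"]
27. n7.idx = 3  [len(S.sig) + 1]
28. n1.hot = true  [S₁.idx == 3]
29. n1.acc = "vp"  ["vp"]
30. n15.sig = "yvvp"  [S₀.sig ++ B.acc]
31. n16.val = false  [terminal]
32. n17.env = 27  [27]
33. n17.idx = -7  [-7]
34. n18.val = false  [terminal]
35. n17.mk = false  [e.val == true]
36. n19.sig = "k"  [if A.mk then S₀.sig else "k"]
37. n20.env = "nv"  [terminal]
38. n19.idx = 22  [len(S.sig) + 21]
39. n15.idx = 10  [10]
40. n0.idx = 29  [S₁.idx + 19]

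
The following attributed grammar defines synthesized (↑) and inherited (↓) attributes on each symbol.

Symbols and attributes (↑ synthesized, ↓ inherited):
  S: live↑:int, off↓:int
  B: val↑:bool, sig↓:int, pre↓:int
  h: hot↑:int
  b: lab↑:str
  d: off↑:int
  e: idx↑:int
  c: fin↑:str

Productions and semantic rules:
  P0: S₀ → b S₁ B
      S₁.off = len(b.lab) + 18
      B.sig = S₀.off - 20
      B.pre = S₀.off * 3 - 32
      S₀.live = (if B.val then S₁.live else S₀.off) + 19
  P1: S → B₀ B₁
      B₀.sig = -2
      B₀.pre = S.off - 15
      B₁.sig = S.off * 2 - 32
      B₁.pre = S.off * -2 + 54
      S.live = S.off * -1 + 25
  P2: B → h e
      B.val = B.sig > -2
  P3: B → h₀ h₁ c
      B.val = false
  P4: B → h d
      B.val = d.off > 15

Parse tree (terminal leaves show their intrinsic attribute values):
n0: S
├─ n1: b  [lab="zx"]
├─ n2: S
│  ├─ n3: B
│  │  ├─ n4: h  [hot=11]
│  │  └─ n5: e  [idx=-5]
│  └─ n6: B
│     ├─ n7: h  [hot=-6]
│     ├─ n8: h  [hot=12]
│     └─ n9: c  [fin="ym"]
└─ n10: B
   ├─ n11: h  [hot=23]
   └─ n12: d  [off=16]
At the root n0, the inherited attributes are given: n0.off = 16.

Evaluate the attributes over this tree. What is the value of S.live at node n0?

24

1. n0.off = 16  [given at root]
2. n1.lab = "zx"  [terminal]
3. n2.off = 20  [len(b.lab) + 18]
4. n3.sig = -2  [-2]
5. n3.pre = 5  [S.off - 15]
6. n4.hot = 11  [terminal]
7. n5.idx = -5  [terminal]
8. n3.val = false  [B.sig > -2]
9. n6.sig = 8  [S.off * 2 - 32]
10. n6.pre = 14  [S.off * -2 + 54]
11. n7.hot = -6  [terminal]
12. n8.hot = 12  [terminal]
13. n9.fin = "ym"  [terminal]
14. n6.val = false  [false]
15. n2.live = 5  [S.off * -1 + 25]
16. n10.sig = -4  [S₀.off - 20]
17. n10.pre = 16  [S₀.off * 3 - 32]
18. n11.hot = 23  [terminal]
19. n12.off = 16  [terminal]
20. n10.val = true  [d.off > 15]
21. n0.live = 24  [(if B.val then S₁.live else S₀.off) + 19]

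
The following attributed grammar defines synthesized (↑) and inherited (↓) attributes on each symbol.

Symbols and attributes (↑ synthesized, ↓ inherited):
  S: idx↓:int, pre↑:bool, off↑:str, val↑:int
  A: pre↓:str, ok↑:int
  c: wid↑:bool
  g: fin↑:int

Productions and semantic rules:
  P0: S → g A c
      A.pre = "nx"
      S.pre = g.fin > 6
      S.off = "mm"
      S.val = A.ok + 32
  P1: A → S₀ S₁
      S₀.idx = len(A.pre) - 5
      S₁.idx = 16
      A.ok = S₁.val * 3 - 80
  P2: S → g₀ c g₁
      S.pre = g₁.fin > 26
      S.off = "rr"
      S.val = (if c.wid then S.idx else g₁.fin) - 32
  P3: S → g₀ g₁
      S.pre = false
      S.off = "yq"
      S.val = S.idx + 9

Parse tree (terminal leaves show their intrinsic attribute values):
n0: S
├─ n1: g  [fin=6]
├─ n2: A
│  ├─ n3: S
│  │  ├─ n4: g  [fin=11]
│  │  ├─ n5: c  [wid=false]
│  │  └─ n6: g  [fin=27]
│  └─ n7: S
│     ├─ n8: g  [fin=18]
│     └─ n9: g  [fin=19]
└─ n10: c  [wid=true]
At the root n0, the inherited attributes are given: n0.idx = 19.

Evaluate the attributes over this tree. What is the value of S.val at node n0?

1. n0.idx = 19  [given at root]
2. n1.fin = 6  [terminal]
3. n2.pre = "nx"  ["nx"]
4. n3.idx = -3  [len(A.pre) - 5]
5. n4.fin = 11  [terminal]
6. n5.wid = false  [terminal]
7. n6.fin = 27  [terminal]
8. n3.pre = true  [g₁.fin > 26]
9. n3.off = "rr"  ["rr"]
10. n3.val = -5  [(if c.wid then S.idx else g₁.fin) - 32]
11. n7.idx = 16  [16]
12. n8.fin = 18  [terminal]
13. n9.fin = 19  [terminal]
14. n7.pre = false  [false]
15. n7.off = "yq"  ["yq"]
16. n7.val = 25  [S.idx + 9]
17. n2.ok = -5  [S₁.val * 3 - 80]
18. n10.wid = true  [terminal]
19. n0.pre = false  [g.fin > 6]
20. n0.off = "mm"  ["mm"]
21. n0.val = 27  [A.ok + 32]

27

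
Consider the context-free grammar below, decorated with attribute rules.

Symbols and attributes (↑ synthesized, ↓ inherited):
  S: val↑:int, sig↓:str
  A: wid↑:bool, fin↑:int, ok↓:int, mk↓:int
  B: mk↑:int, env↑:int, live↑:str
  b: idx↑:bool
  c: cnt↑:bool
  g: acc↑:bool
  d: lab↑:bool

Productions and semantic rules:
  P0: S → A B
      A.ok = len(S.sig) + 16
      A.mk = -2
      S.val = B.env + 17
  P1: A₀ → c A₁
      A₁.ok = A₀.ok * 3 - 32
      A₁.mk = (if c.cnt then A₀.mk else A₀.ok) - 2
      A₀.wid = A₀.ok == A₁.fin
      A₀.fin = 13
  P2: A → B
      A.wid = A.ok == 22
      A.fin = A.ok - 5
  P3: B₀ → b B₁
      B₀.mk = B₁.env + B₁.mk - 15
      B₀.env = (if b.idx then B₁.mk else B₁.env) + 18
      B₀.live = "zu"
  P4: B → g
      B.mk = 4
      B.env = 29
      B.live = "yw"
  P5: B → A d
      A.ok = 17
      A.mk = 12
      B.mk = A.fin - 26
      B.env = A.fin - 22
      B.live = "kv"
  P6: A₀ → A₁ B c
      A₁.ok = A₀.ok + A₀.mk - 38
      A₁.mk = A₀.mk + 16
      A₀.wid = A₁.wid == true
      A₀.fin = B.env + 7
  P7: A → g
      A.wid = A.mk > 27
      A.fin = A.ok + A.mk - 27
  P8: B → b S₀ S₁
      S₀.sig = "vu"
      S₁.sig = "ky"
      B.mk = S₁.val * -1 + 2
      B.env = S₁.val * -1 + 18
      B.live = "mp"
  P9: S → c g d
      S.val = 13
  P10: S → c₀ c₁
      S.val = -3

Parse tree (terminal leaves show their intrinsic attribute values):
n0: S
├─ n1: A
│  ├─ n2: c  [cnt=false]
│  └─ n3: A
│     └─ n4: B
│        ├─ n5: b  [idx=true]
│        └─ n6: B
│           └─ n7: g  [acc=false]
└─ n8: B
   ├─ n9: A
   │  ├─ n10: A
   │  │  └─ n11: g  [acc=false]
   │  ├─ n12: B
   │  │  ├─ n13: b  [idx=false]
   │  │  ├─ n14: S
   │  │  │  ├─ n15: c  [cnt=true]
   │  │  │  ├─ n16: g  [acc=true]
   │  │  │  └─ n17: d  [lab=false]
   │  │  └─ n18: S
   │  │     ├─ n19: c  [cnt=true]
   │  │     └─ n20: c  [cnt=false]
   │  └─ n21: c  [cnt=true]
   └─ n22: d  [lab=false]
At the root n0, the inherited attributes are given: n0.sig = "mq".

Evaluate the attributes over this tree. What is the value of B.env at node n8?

1. n0.sig = "mq"  [given at root]
2. n1.ok = 18  [len(S.sig) + 16]
3. n1.mk = -2  [-2]
4. n2.cnt = false  [terminal]
5. n3.ok = 22  [A₀.ok * 3 - 32]
6. n3.mk = 16  [(if c.cnt then A₀.mk else A₀.ok) - 2]
7. n5.idx = true  [terminal]
8. n7.acc = false  [terminal]
9. n6.mk = 4  [4]
10. n6.env = 29  [29]
11. n6.live = "yw"  ["yw"]
12. n4.mk = 18  [B₁.env + B₁.mk - 15]
13. n4.env = 22  [(if b.idx then B₁.mk else B₁.env) + 18]
14. n4.live = "zu"  ["zu"]
15. n3.wid = true  [A.ok == 22]
16. n3.fin = 17  [A.ok - 5]
17. n1.wid = false  [A₀.ok == A₁.fin]
18. n1.fin = 13  [13]
19. n9.ok = 17  [17]
20. n9.mk = 12  [12]
21. n10.ok = -9  [A₀.ok + A₀.mk - 38]
22. n10.mk = 28  [A₀.mk + 16]
23. n11.acc = false  [terminal]
24. n10.wid = true  [A.mk > 27]
25. n10.fin = -8  [A.ok + A.mk - 27]
26. n13.idx = false  [terminal]
27. n14.sig = "vu"  ["vu"]
28. n15.cnt = true  [terminal]
29. n16.acc = true  [terminal]
30. n17.lab = false  [terminal]
31. n14.val = 13  [13]
32. n18.sig = "ky"  ["ky"]
33. n19.cnt = true  [terminal]
34. n20.cnt = false  [terminal]
35. n18.val = -3  [-3]
36. n12.mk = 5  [S₁.val * -1 + 2]
37. n12.env = 21  [S₁.val * -1 + 18]
38. n12.live = "mp"  ["mp"]
39. n21.cnt = true  [terminal]
40. n9.wid = true  [A₁.wid == true]
41. n9.fin = 28  [B.env + 7]
42. n22.lab = false  [terminal]
43. n8.mk = 2  [A.fin - 26]
44. n8.env = 6  [A.fin - 22]
45. n8.live = "kv"  ["kv"]
46. n0.val = 23  [B.env + 17]

6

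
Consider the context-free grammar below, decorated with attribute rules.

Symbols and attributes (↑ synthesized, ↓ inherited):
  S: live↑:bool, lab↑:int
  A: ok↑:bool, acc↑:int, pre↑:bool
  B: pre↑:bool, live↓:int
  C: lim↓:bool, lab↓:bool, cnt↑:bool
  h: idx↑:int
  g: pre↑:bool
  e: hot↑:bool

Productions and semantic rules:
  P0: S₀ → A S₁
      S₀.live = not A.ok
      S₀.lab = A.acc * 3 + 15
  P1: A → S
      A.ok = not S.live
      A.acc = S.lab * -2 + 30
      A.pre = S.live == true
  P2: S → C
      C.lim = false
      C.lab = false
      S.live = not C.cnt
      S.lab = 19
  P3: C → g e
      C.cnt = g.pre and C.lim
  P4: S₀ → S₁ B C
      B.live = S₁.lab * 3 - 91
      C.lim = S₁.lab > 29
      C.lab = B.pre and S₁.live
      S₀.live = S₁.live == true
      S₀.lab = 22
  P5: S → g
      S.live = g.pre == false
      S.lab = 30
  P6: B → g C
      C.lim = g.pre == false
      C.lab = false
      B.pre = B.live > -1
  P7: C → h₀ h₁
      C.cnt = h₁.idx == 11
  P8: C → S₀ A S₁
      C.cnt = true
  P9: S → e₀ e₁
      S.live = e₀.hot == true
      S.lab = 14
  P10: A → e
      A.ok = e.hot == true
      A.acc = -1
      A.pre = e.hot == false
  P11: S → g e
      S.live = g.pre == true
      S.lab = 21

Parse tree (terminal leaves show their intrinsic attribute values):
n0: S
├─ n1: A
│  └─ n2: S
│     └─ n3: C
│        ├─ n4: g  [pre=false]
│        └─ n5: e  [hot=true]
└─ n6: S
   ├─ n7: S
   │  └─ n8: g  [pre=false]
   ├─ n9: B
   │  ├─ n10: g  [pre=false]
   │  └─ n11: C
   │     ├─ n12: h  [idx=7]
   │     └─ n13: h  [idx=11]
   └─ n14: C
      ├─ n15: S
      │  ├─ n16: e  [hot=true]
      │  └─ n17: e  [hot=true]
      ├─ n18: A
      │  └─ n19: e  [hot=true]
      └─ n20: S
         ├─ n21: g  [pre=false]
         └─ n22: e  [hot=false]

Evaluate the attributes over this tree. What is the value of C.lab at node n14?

1. n3.lim = false  [false]
2. n3.lab = false  [false]
3. n4.pre = false  [terminal]
4. n5.hot = true  [terminal]
5. n3.cnt = false  [g.pre and C.lim]
6. n2.live = true  [not C.cnt]
7. n2.lab = 19  [19]
8. n1.ok = false  [not S.live]
9. n1.acc = -8  [S.lab * -2 + 30]
10. n1.pre = true  [S.live == true]
11. n8.pre = false  [terminal]
12. n7.live = true  [g.pre == false]
13. n7.lab = 30  [30]
14. n9.live = -1  [S₁.lab * 3 - 91]
15. n10.pre = false  [terminal]
16. n11.lim = true  [g.pre == false]
17. n11.lab = false  [false]
18. n12.idx = 7  [terminal]
19. n13.idx = 11  [terminal]
20. n11.cnt = true  [h₁.idx == 11]
21. n9.pre = false  [B.live > -1]
22. n14.lim = true  [S₁.lab > 29]
23. n14.lab = false  [B.pre and S₁.live]
24. n16.hot = true  [terminal]
25. n17.hot = true  [terminal]
26. n15.live = true  [e₀.hot == true]
27. n15.lab = 14  [14]
28. n19.hot = true  [terminal]
29. n18.ok = true  [e.hot == true]
30. n18.acc = -1  [-1]
31. n18.pre = false  [e.hot == false]
32. n21.pre = false  [terminal]
33. n22.hot = false  [terminal]
34. n20.live = false  [g.pre == true]
35. n20.lab = 21  [21]
36. n14.cnt = true  [true]
37. n6.live = true  [S₁.live == true]
38. n6.lab = 22  [22]
39. n0.live = true  [not A.ok]
40. n0.lab = -9  [A.acc * 3 + 15]

false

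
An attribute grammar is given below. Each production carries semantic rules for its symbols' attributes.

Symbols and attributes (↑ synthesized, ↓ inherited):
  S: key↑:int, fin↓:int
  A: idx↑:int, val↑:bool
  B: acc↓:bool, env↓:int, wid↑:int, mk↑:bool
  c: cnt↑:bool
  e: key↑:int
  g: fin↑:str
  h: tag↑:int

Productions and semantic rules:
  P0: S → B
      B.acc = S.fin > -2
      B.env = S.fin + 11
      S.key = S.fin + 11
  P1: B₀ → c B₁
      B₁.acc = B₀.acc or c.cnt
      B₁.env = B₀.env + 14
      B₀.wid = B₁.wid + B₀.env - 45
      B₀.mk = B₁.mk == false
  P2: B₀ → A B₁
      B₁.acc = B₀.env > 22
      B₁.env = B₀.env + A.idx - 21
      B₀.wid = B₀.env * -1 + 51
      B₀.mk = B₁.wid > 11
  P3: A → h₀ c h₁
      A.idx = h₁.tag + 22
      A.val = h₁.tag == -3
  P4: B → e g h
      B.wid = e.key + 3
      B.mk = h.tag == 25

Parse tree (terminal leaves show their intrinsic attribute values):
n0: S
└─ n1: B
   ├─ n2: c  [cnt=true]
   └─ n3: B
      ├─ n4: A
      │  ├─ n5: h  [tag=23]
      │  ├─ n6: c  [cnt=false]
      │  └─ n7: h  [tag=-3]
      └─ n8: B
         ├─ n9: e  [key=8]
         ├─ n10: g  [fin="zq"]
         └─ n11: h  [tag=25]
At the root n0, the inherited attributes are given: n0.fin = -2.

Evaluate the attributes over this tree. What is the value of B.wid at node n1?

1. n0.fin = -2  [given at root]
2. n1.acc = false  [S.fin > -2]
3. n1.env = 9  [S.fin + 11]
4. n2.cnt = true  [terminal]
5. n3.acc = true  [B₀.acc or c.cnt]
6. n3.env = 23  [B₀.env + 14]
7. n5.tag = 23  [terminal]
8. n6.cnt = false  [terminal]
9. n7.tag = -3  [terminal]
10. n4.idx = 19  [h₁.tag + 22]
11. n4.val = true  [h₁.tag == -3]
12. n8.acc = true  [B₀.env > 22]
13. n8.env = 21  [B₀.env + A.idx - 21]
14. n9.key = 8  [terminal]
15. n10.fin = "zq"  [terminal]
16. n11.tag = 25  [terminal]
17. n8.wid = 11  [e.key + 3]
18. n8.mk = true  [h.tag == 25]
19. n3.wid = 28  [B₀.env * -1 + 51]
20. n3.mk = false  [B₁.wid > 11]
21. n1.wid = -8  [B₁.wid + B₀.env - 45]
22. n1.mk = true  [B₁.mk == false]
23. n0.key = 9  [S.fin + 11]

-8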